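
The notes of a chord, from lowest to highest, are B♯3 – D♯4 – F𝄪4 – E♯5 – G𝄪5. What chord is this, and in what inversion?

Reducing to letter names: B#, D#, F##, E#, G##. These stack in thirds as E#–G##–B#–D#–F## — an E# dominant ninth chord.
With the fifth (B#) in the bass, the chord is in second inversion.

E# dominant ninth, second inversion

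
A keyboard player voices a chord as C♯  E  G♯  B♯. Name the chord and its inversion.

The pitch classes C#, E, G#, B# arrange in thirds as C#–E–G#–B#: a C# minor-major seventh chord.
C# is the root of C# minor-major seventh; root in the bass means root position (figured bass 7).

C# minor-major seventh, root position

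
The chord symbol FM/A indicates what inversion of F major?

first inversion

FM/A means F major with A in the bass. A is the third of F major (F–A–C), so this is first inversion.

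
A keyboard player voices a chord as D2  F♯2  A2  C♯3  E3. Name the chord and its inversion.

D major ninth, root position

The distinct note names are D, F#, A, C#, E. Stacked in thirds they read D–F#–A–C#–E, which is a major ninth chord on D.
D is the root of D major ninth; root in the bass means root position.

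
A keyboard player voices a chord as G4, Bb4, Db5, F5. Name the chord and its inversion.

G half-diminished seventh, root position

The distinct note names are G, Bb, Db, F. Stacked in thirds they read G–Bb–Db–F, which is a half-diminished seventh chord on G.
With the root (G) in the bass, the chord is in root position (figured bass 7).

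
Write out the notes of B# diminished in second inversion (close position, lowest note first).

F#, B#, D#

Spelling B# diminished: B#–D#–F#. In second inversion the fifth is bass, giving F#, B#, D# from the bottom.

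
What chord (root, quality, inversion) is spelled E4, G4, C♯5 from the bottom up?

The pitch classes E, G, C# arrange in thirds as C#–E–G: a C# diminished triad.
The lowest note is E, the third of the chord, so this is first inversion (figured bass 6).

C# diminished, first inversion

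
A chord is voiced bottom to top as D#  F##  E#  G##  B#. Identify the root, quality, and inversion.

E# dominant ninth, third inversion

Reducing to letter names: D#, F##, E#, G##, B#. These stack in thirds as E#–G##–B#–D#–F## — an E# dominant ninth chord.
With the seventh (D#) in the bass, the chord is in third inversion.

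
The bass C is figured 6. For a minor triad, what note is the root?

The figures 6 mean the third of the chord is in the bass. If C is the third of a minor triad, the root is A (chord tones A–C–E).

A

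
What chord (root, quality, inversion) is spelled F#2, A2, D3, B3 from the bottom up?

B minor seventh, second inversion

The pitch classes F#, A, D, B arrange in thirds as B–D–F#–A: a B minor seventh chord.
With the fifth (F#) in the bass, the chord is in second inversion (figured bass 4/3).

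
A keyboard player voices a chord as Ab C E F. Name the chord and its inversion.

F minor-major seventh, first inversion

The distinct note names are Ab, C, E, F. Stacked in thirds they read F–Ab–C–E, which is a minor-major seventh chord on F.
With the third (Ab) in the bass, the chord is in first inversion (figured bass 6/5).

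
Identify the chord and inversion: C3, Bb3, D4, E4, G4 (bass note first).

C dominant ninth, root position

The distinct note names are C, Bb, D, E, G. Stacked in thirds they read C–E–G–Bb–D, which is a dominant ninth chord on C.
The lowest note is C, the root of the chord, so this is root position.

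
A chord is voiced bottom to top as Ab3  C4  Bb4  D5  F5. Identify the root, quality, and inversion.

Bb dominant ninth, third inversion

The distinct note names are Ab, C, Bb, D, F. Stacked in thirds they read Bb–D–F–Ab–C, which is a dominant ninth chord on Bb.
Ab is the seventh of Bb dominant ninth; seventh in the bass means third inversion.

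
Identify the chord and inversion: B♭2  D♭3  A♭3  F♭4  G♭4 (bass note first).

The pitch classes Bb, Db, Ab, Fb, Gb arrange in thirds as Gb–Bb–Db–Fb–Ab: a Gb dominant ninth chord.
Bb is the third of Gb dominant ninth; third in the bass means first inversion.

Gb dominant ninth, first inversion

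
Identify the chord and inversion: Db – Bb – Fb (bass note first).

Bb diminished, first inversion

Reducing to letter names: Db, Bb, Fb. These stack in thirds as Bb–Db–Fb — a Bb diminished triad.
Db is the third of Bb diminished; third in the bass means first inversion (figured bass 6).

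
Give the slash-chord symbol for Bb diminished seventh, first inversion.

First inversion of Bb diminished seventh has the third (Db) in the bass. As a slash chord: Bbdim7/Db.

Bbdim7/Db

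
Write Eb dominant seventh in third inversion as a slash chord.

Eb7/Db

Third inversion of Eb dominant seventh has the seventh (Db) in the bass. As a slash chord: Eb7/Db.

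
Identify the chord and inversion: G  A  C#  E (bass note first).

A dominant seventh, third inversion

The pitch classes G, A, C#, E arrange in thirds as A–C#–E–G: an A dominant seventh chord.
G is the seventh of A dominant seventh; seventh in the bass means third inversion (figured bass 4/2).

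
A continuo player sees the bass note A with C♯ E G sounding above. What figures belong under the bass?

7

The notes A, C#, E, G stack in thirds as A–C#–E–G — an A dominant seventh chord. The bass A is the root, so this is root position: figured 7.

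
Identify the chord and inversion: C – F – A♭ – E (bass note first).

The distinct note names are C, F, Ab, E. Stacked in thirds they read F–Ab–C–E, which is a minor-major seventh chord on F.
C is the fifth of F minor-major seventh; fifth in the bass means second inversion (figured bass 4/3).

F minor-major seventh, second inversion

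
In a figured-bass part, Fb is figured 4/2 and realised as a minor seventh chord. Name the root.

The figures 4/2 mean the seventh of the chord is in the bass. If Fb is the seventh of a minor seventh chord, the root is Gb (chord tones Gb–Bbb–Db–Fb).

Gb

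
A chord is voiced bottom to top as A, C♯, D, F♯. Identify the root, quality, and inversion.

D major seventh, second inversion

Reducing to letter names: A, C#, D, F#. These stack in thirds as D–F#–A–C# — a D major seventh chord.
A is the fifth of D major seventh; fifth in the bass means second inversion (figured bass 4/3).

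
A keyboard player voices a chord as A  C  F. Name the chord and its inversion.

F major, first inversion

Reducing to letter names: A, C, F. These stack in thirds as F–A–C — an F major triad.
With the third (A) in the bass, the chord is in first inversion (figured bass 6).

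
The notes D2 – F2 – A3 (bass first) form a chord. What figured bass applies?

The notes D, F, A stack in thirds as D–F–A — a D minor triad. The bass D is the root, so this is root position: figured 5/3.

5/3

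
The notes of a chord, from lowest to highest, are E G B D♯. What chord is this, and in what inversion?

E minor-major seventh, root position

The pitch classes E, G, B, D# arrange in thirds as E–G–B–D#: an E minor-major seventh chord.
E is the root of E minor-major seventh; root in the bass means root position (figured bass 7).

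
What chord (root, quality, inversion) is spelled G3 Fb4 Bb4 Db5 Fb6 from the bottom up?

The distinct note names are G, Fb, Bb, Db. Stacked in thirds they read G–Bb–Db–Fb, which is a diminished seventh chord on G.
With the root (G) in the bass, the chord is in root position (figured bass 7).

G diminished seventh, root position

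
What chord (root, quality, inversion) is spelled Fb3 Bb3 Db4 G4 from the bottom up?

The distinct note names are Fb, Bb, Db, G. Stacked in thirds they read G–Bb–Db–Fb, which is a diminished seventh chord on G.
The lowest note is Fb, the seventh of the chord, so this is third inversion (figured bass 4/2).

G diminished seventh, third inversion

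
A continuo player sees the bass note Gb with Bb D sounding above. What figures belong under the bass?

The notes Gb, Bb, D stack in thirds as Gb–Bb–D — a Gb augmented triad. The bass Gb is the root, so this is root position: figured 5/3.

5/3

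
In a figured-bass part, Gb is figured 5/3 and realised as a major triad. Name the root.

Gb

The figures 5/3 mean the root of the chord is in the bass. If Gb is the root of a major triad, the root is Gb (chord tones Gb–Bb–Db).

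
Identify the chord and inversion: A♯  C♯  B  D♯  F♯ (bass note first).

B major ninth, third inversion

Reducing to letter names: A#, C#, B, D#, F#. These stack in thirds as B–D#–F#–A#–C# — a B major ninth chord.
The lowest note is A#, the seventh of the chord, so this is third inversion.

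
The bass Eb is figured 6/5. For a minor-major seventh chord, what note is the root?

C

The figures 6/5 mean the third of the chord is in the bass. If Eb is the third of a minor-major seventh chord, the root is C (chord tones C–Eb–G–B).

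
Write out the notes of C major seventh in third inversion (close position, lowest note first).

B, C, E, G

Spelling C major seventh: C–E–G–B. In third inversion the seventh is bass, giving B, C, E, G from the bottom.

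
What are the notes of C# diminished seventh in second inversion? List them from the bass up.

Spelling C# diminished seventh: C#–E–G–Bb. In second inversion the fifth is bass, giving G, Bb, C#, E from the bottom.

G, Bb, C#, E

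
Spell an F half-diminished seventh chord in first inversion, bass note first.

Spelling F half-diminished seventh: F–Ab–Cb–Eb. In first inversion the third is bass, giving Ab, Cb, Eb, F from the bottom.

Ab, Cb, Eb, F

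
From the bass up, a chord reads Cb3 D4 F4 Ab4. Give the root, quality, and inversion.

D diminished seventh, third inversion

The pitch classes Cb, D, F, Ab arrange in thirds as D–F–Ab–Cb: a D diminished seventh chord.
With the seventh (Cb) in the bass, the chord is in third inversion (figured bass 4/2).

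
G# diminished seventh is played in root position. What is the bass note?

G#

In root position the root is lowest. For G# diminished seventh (G#–B–D–F) that is G#.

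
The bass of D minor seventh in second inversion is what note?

A

The fifth of D minor seventh (D–F–A–C) is A; that is the bass in second inversion.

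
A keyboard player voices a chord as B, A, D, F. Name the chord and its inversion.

The distinct note names are B, A, D, F. Stacked in thirds they read B–D–F–A, which is a half-diminished seventh chord on B.
B is the root of B half-diminished seventh; root in the bass means root position (figured bass 7).

B half-diminished seventh, root position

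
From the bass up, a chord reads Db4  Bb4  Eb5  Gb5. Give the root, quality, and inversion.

Eb minor seventh, third inversion

Reducing to letter names: Db, Bb, Eb, Gb. These stack in thirds as Eb–Gb–Bb–Db — an Eb minor seventh chord.
With the seventh (Db) in the bass, the chord is in third inversion (figured bass 4/2).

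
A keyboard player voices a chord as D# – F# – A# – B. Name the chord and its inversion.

B major seventh, first inversion

The distinct note names are D#, F#, A#, B. Stacked in thirds they read B–D#–F#–A#, which is a major seventh chord on B.
D# is the third of B major seventh; third in the bass means first inversion (figured bass 6/5).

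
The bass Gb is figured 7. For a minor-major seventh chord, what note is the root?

Gb

The figures 7 mean the root of the chord is in the bass. If Gb is the root of a minor-major seventh chord, the root is Gb (chord tones Gb–Bbb–Db–F).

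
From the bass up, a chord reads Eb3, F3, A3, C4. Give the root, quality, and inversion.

F dominant seventh, third inversion

The distinct note names are Eb, F, A, C. Stacked in thirds they read F–A–C–Eb, which is a dominant seventh chord on F.
Eb is the seventh of F dominant seventh; seventh in the bass means third inversion (figured bass 4/2).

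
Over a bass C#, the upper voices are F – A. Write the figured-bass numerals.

6/4

The notes C#, F, A stack in thirds as F–A–C# — an F augmented triad. The bass C# is the fifth, so this is second inversion: figured 6/4.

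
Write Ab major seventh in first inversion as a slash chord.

Abmaj7/C

First inversion of Ab major seventh has the third (C) in the bass. As a slash chord: Abmaj7/C.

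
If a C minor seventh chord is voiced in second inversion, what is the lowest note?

G

In second inversion the fifth is lowest. For C minor seventh (C–Eb–G–Bb) that is G.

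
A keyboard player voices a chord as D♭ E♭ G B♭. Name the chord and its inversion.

The pitch classes Db, Eb, G, Bb arrange in thirds as Eb–G–Bb–Db: an Eb dominant seventh chord.
The lowest note is Db, the seventh of the chord, so this is third inversion (figured bass 4/2).

Eb dominant seventh, third inversion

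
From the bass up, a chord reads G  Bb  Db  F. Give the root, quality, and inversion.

The pitch classes G, Bb, Db, F arrange in thirds as G–Bb–Db–F: a G half-diminished seventh chord.
With the root (G) in the bass, the chord is in root position (figured bass 7).

G half-diminished seventh, root position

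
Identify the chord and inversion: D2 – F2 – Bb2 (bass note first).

The distinct note names are D, F, Bb. Stacked in thirds they read Bb–D–F, which is a major triad on Bb.
D is the third of Bb major; third in the bass means first inversion (figured bass 6).

Bb major, first inversion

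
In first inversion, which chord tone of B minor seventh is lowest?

D

In first inversion the third is lowest. For B minor seventh (B–D–F#–A) that is D.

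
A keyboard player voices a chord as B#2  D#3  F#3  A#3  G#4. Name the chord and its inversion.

G# dominant ninth, first inversion

Reducing to letter names: B#, D#, F#, A#, G#. These stack in thirds as G#–B#–D#–F#–A# — a G# dominant ninth chord.
B# is the third of G# dominant ninth; third in the bass means first inversion.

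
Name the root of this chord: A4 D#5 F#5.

D#

A, D#, F# are the tones of a D# diminished triad (D#–F#–A), making D# the root.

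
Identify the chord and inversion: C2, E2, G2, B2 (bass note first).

C major seventh, root position

The pitch classes C, E, G, B arrange in thirds as C–E–G–B: a C major seventh chord.
C is the root of C major seventh; root in the bass means root position (figured bass 7).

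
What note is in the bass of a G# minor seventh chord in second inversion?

The fifth of G# minor seventh (G#–B–D#–F#) is D#; that is the bass in second inversion.

D#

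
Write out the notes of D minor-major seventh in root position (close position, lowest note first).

The chord tones are D–F–A–C#. With the root (D) lowest for root position: D, F, A, C#.

D, F, A, C#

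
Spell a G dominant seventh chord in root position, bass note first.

G, B, D, F

The chord tones are G–B–D–F. With the root (G) lowest for root position: G, B, D, F.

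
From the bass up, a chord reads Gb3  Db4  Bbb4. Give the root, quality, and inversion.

Gb minor, root position

The distinct note names are Gb, Db, Bbb. Stacked in thirds they read Gb–Bbb–Db, which is a minor triad on Gb.
With the root (Gb) in the bass, the chord is in root position (figured bass 5/3).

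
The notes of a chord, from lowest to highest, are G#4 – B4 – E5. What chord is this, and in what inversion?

E major, first inversion

The pitch classes G#, B, E arrange in thirds as E–G#–B: an E major triad.
With the third (G#) in the bass, the chord is in first inversion (figured bass 6).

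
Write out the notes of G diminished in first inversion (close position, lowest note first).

The chord tones are G–Bb–Db. With the third (Bb) lowest for first inversion: Bb, Db, G.

Bb, Db, G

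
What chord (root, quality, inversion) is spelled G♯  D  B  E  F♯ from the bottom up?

E dominant ninth, first inversion

Reducing to letter names: G#, D, B, E, F#. These stack in thirds as E–G#–B–D–F# — an E dominant ninth chord.
The lowest note is G#, the third of the chord, so this is first inversion.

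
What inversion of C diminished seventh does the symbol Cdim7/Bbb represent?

Cdim7/Bbb means C diminished seventh with Bbb in the bass. Bbb is the seventh of C diminished seventh (C–Eb–Gb–Bbb), so this is third inversion.

third inversion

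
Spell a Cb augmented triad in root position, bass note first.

Spelling Cb augmented: Cb–Eb–G. In root position the root is bass, giving Cb, Eb, G from the bottom.

Cb, Eb, G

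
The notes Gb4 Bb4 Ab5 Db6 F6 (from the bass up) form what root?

Gb, Bb, Ab, Db, F are the tones of a Gb major ninth chord (Gb–Bb–Db–F–Ab), making Gb the root.

Gb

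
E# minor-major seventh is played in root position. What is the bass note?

The root of E# minor-major seventh (E#–G#–B#–D##) is E#; that is the bass in root position.

E#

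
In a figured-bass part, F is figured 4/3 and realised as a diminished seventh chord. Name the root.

B

The figures 4/3 mean the fifth of the chord is in the bass. If F is the fifth of a diminished seventh chord, the root is B (chord tones B–D–F–Ab).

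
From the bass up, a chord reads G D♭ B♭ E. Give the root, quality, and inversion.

The pitch classes G, Db, Bb, E arrange in thirds as E–G–Bb–Db: an E diminished seventh chord.
G is the third of E diminished seventh; third in the bass means first inversion (figured bass 6/5).

E diminished seventh, first inversion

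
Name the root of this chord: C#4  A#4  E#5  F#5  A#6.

F#

C#, A#, E#, F# are the tones of an F# major seventh chord (F#–A#–C#–E#), making F# the root.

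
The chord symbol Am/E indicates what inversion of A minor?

second inversion

Am/E means A minor with E in the bass. E is the fifth of A minor (A–C–E), so this is second inversion.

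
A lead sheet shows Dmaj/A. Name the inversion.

Dmaj/A means D major with A in the bass. A is the fifth of D major (D–F#–A), so this is second inversion.

second inversion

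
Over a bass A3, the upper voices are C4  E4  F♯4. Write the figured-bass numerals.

The notes A, C, E, F# stack in thirds as F#–A–C–E — an F# half-diminished seventh chord. The bass A is the third, so this is first inversion: figured 6/5.

6/5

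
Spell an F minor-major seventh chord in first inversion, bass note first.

The chord tones are F–Ab–C–E. With the third (Ab) lowest for first inversion: Ab, C, E, F.

Ab, C, E, F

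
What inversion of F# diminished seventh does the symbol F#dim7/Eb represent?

third inversion

F#dim7/Eb means F# diminished seventh with Eb in the bass. Eb is the seventh of F# diminished seventh (F#–A–C–Eb), so this is third inversion.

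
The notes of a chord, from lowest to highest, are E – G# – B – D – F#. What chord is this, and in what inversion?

E dominant ninth, root position

The pitch classes E, G#, B, D, F# arrange in thirds as E–G#–B–D–F#: an E dominant ninth chord.
The lowest note is E, the root of the chord, so this is root position.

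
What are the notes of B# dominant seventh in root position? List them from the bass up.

The chord tones are B#–D##–F##–A#. With the root (B#) lowest for root position: B#, D##, F##, A#.

B#, D##, F##, A#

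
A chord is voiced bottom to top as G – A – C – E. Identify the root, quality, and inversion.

A minor seventh, third inversion

Reducing to letter names: G, A, C, E. These stack in thirds as A–C–E–G — an A minor seventh chord.
With the seventh (G) in the bass, the chord is in third inversion (figured bass 4/2).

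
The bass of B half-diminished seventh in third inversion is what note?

A

B half-diminished seventh is B–D–F–A. Third inversion places the seventh in the bass: A.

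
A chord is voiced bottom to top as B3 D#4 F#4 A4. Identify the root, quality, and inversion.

B dominant seventh, root position

Reducing to letter names: B, D#, F#, A. These stack in thirds as B–D#–F#–A — a B dominant seventh chord.
With the root (B) in the bass, the chord is in root position (figured bass 7).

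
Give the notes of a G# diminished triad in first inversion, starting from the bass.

The chord tones are G#–B–D. With the third (B) lowest for first inversion: B, D, G#.

B, D, G#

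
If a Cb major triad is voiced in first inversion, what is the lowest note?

Eb

Cb major is Cb–Eb–Gb. First inversion places the third in the bass: Eb.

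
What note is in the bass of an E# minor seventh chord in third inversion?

E# minor seventh is E#–G#–B#–D#. Third inversion places the seventh in the bass: D#.

D#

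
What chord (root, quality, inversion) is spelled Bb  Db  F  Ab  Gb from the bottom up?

Gb major ninth, first inversion

Reducing to letter names: Bb, Db, F, Ab, Gb. These stack in thirds as Gb–Bb–Db–F–Ab — a Gb major ninth chord.
The lowest note is Bb, the third of the chord, so this is first inversion.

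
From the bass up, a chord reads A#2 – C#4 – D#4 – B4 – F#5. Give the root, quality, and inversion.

Reducing to letter names: A#, C#, D#, B, F#. These stack in thirds as B–D#–F#–A#–C# — a B major ninth chord.
A# is the seventh of B major ninth; seventh in the bass means third inversion.

B major ninth, third inversion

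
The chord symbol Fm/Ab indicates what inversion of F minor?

Fm/Ab means F minor with Ab in the bass. Ab is the third of F minor (F–Ab–C), so this is first inversion.

first inversion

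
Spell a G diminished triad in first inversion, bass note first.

Bb, Db, G

G diminished is G–Bb–Db. First inversion puts the third (Bb) in the bass, with the remaining tones above: Bb, Db, G.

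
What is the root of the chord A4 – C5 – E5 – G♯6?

A

A, C, E, G# are the tones of an A minor-major seventh chord (A–C–E–G#), making A the root.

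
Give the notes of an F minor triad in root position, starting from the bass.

F minor is F–Ab–C. Root position puts the root (F) in the bass, with the remaining tones above: F, Ab, C.

F, Ab, C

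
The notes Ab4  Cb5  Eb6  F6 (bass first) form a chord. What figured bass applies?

6/5

The notes Ab, Cb, Eb, F stack in thirds as F–Ab–Cb–Eb — an F half-diminished seventh chord. The bass Ab is the third, so this is first inversion: figured 6/5.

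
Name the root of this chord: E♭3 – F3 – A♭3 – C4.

Reordering Eb, F, Ab, C into stacked thirds gives F–Ab–C–Eb; the bottom of that stack, F, is the root.

F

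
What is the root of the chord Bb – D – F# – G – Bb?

Bb, D, F#, G are the tones of a G minor-major seventh chord (G–Bb–D–F#), making G the root.

G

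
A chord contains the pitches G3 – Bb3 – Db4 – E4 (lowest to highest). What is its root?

The distinct letter names are G, Bb, Db, E. Arranged as a stack of thirds they read E–G–Bb–Db, so E is the root (an E diminished seventh chord).

E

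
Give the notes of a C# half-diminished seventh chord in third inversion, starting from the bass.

C# half-diminished seventh is C#–E–G–B. Third inversion puts the seventh (B) in the bass, with the remaining tones above: B, C#, E, G.

B, C#, E, G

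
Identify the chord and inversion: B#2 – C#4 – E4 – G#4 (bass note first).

C# minor-major seventh, third inversion

The pitch classes B#, C#, E, G# arrange in thirds as C#–E–G#–B#: a C# minor-major seventh chord.
With the seventh (B#) in the bass, the chord is in third inversion (figured bass 4/2).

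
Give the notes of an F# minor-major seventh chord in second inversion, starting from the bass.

C#, E#, F#, A

Spelling F# minor-major seventh: F#–A–C#–E#. In second inversion the fifth is bass, giving C#, E#, F#, A from the bottom.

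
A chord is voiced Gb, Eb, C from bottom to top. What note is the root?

The distinct letter names are Gb, Eb, C. Arranged as a stack of thirds they read C–Eb–Gb, so C is the root (a C diminished triad).

C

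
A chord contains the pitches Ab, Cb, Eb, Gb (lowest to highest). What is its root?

Ab

Ab, Cb, Eb, Gb are the tones of an Ab minor seventh chord (Ab–Cb–Eb–Gb), making Ab the root.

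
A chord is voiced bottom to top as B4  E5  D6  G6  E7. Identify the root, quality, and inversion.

E minor seventh, second inversion

The pitch classes B, E, D, G arrange in thirds as E–G–B–D: an E minor seventh chord.
B is the fifth of E minor seventh; fifth in the bass means second inversion (figured bass 4/3).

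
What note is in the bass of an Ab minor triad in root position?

Ab

In root position the root is lowest. For Ab minor (Ab–Cb–Eb) that is Ab.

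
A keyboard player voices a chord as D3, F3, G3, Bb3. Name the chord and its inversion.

Reducing to letter names: D, F, G, Bb. These stack in thirds as G–Bb–D–F — a G minor seventh chord.
With the fifth (D) in the bass, the chord is in second inversion (figured bass 4/3).

G minor seventh, second inversion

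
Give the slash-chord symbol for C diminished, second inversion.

Cdim/Gb

Second inversion of C diminished has the fifth (Gb) in the bass. As a slash chord: Cdim/Gb.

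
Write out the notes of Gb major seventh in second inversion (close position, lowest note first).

The chord tones are Gb–Bb–Db–F. With the fifth (Db) lowest for second inversion: Db, F, Gb, Bb.

Db, F, Gb, Bb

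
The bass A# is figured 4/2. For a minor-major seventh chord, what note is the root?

The figures 4/2 mean the seventh of the chord is in the bass. If A# is the seventh of a minor-major seventh chord, the root is B (chord tones B–D–F#–A#).

B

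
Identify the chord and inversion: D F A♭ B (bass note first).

B diminished seventh, first inversion

The pitch classes D, F, Ab, B arrange in thirds as B–D–F–Ab: a B diminished seventh chord.
D is the third of B diminished seventh; third in the bass means first inversion (figured bass 6/5).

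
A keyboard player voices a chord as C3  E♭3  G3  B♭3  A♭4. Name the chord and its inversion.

Ab major ninth, first inversion

The pitch classes C, Eb, G, Bb, Ab arrange in thirds as Ab–C–Eb–G–Bb: an Ab major ninth chord.
The lowest note is C, the third of the chord, so this is first inversion.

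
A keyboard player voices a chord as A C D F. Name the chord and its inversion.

The pitch classes A, C, D, F arrange in thirds as D–F–A–C: a D minor seventh chord.
A is the fifth of D minor seventh; fifth in the bass means second inversion (figured bass 4/3).

D minor seventh, second inversion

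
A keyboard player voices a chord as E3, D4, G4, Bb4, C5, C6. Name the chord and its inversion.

C dominant ninth, first inversion

The pitch classes E, D, G, Bb, C arrange in thirds as C–E–G–Bb–D: a C dominant ninth chord.
The lowest note is E, the third of the chord, so this is first inversion.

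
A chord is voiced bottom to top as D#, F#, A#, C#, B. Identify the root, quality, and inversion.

B major ninth, first inversion

The pitch classes D#, F#, A#, C#, B arrange in thirds as B–D#–F#–A#–C#: a B major ninth chord.
With the third (D#) in the bass, the chord is in first inversion.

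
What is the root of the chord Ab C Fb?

Reordering Ab, C, Fb into stacked thirds gives Fb–Ab–C; the bottom of that stack, Fb, is the root.

Fb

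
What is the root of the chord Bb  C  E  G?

The distinct letter names are Bb, C, E, G. Arranged as a stack of thirds they read C–E–G–Bb, so C is the root (a C dominant seventh chord).

C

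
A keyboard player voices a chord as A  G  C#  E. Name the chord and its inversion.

A dominant seventh, root position

Reducing to letter names: A, G, C#, E. These stack in thirds as A–C#–E–G — an A dominant seventh chord.
The lowest note is A, the root of the chord, so this is root position (figured bass 7).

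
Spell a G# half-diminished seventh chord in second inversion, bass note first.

G# half-diminished seventh is G#–B–D–F#. Second inversion puts the fifth (D) in the bass, with the remaining tones above: D, F#, G#, B.

D, F#, G#, B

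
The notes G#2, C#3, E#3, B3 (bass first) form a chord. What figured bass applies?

4/3

The notes G#, C#, E#, B stack in thirds as C#–E#–G#–B — a C# dominant seventh chord. The bass G# is the fifth, so this is second inversion: figured 4/3.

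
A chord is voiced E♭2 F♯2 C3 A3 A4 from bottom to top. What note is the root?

F#

Reordering Eb, F#, C, A into stacked thirds gives F#–A–C–Eb; the bottom of that stack, F#, is the root.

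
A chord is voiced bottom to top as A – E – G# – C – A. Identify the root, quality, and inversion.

A minor-major seventh, root position

The pitch classes A, E, G#, C arrange in thirds as A–C–E–G#: an A minor-major seventh chord.
A is the root of A minor-major seventh; root in the bass means root position (figured bass 7).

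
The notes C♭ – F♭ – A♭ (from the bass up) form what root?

Fb

Reordering Cb, Fb, Ab into stacked thirds gives Fb–Ab–Cb; the bottom of that stack, Fb, is the root.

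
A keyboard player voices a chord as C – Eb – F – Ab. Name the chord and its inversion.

F minor seventh, second inversion

The pitch classes C, Eb, F, Ab arrange in thirds as F–Ab–C–Eb: an F minor seventh chord.
The lowest note is C, the fifth of the chord, so this is second inversion (figured bass 4/3).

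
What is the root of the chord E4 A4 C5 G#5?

A

Reordering E, A, C, G# into stacked thirds gives A–C–E–G#; the bottom of that stack, A, is the root.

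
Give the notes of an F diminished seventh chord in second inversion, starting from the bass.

Spelling F diminished seventh: F–Ab–Cb–Ebb. In second inversion the fifth is bass, giving Cb, Ebb, F, Ab from the bottom.

Cb, Ebb, F, Ab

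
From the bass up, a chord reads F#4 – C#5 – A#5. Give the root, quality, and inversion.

F# major, root position

The pitch classes F#, C#, A# arrange in thirds as F#–A#–C#: an F# major triad.
The lowest note is F#, the root of the chord, so this is root position (figured bass 5/3).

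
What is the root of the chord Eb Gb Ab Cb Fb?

Fb

Eb, Gb, Ab, Cb, Fb are the tones of an Fb major ninth chord (Fb–Ab–Cb–Eb–Gb), making Fb the root.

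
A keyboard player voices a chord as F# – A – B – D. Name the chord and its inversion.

B minor seventh, second inversion

The pitch classes F#, A, B, D arrange in thirds as B–D–F#–A: a B minor seventh chord.
F# is the fifth of B minor seventh; fifth in the bass means second inversion (figured bass 4/3).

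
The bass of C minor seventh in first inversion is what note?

C minor seventh is C–Eb–G–Bb. First inversion places the third in the bass: Eb.

Eb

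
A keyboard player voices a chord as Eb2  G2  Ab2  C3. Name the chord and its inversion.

Ab major seventh, second inversion

The distinct note names are Eb, G, Ab, C. Stacked in thirds they read Ab–C–Eb–G, which is a major seventh chord on Ab.
With the fifth (Eb) in the bass, the chord is in second inversion (figured bass 4/3).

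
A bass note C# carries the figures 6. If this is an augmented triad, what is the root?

The figures 6 mean the third of the chord is in the bass. If C# is the third of an augmented triad, the root is A (chord tones A–C#–E#).

A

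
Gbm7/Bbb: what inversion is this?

Gbm7/Bbb means Gb minor seventh with Bbb in the bass. Bbb is the third of Gb minor seventh (Gb–Bbb–Db–Fb), so this is first inversion.

first inversion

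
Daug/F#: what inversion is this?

Daug/F# means D augmented with F# in the bass. F# is the third of D augmented (D–F#–A#), so this is first inversion.

first inversion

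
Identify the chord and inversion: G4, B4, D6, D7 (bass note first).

Reducing to letter names: G, B, D. These stack in thirds as G–B–D — a G major triad.
G is the root of G major; root in the bass means root position (figured bass 5/3).

G major, root position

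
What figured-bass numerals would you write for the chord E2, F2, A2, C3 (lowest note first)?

The notes E, F, A, C stack in thirds as F–A–C–E — an F major seventh chord. The bass E is the seventh, so this is third inversion: figured 4/2.

4/2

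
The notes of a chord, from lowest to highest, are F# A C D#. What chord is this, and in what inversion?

The pitch classes F#, A, C, D# arrange in thirds as D#–F#–A–C: a D# diminished seventh chord.
With the third (F#) in the bass, the chord is in first inversion (figured bass 6/5).

D# diminished seventh, first inversion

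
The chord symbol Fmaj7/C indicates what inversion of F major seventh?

second inversion

Fmaj7/C means F major seventh with C in the bass. C is the fifth of F major seventh (F–A–C–E), so this is second inversion.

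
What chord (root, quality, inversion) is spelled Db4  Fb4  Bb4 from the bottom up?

The pitch classes Db, Fb, Bb arrange in thirds as Bb–Db–Fb: a Bb diminished triad.
Db is the third of Bb diminished; third in the bass means first inversion (figured bass 6).

Bb diminished, first inversion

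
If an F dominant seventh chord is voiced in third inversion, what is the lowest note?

In third inversion the seventh is lowest. For F dominant seventh (F–A–C–Eb) that is Eb.

Eb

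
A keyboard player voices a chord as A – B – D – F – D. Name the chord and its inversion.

B half-diminished seventh, third inversion

Reducing to letter names: A, B, D, F. These stack in thirds as B–D–F–A — a B half-diminished seventh chord.
With the seventh (A) in the bass, the chord is in third inversion (figured bass 4/2).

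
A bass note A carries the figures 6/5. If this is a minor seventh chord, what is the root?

F#

The figures 6/5 mean the third of the chord is in the bass. If A is the third of a minor seventh chord, the root is F# (chord tones F#–A–C#–E).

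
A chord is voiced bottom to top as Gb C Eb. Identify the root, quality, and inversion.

C diminished, second inversion

The distinct note names are Gb, C, Eb. Stacked in thirds they read C–Eb–Gb, which is a diminished triad on C.
Gb is the fifth of C diminished; fifth in the bass means second inversion (figured bass 6/4).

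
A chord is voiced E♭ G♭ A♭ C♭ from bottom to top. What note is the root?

Eb, Gb, Ab, Cb are the tones of an Ab minor seventh chord (Ab–Cb–Eb–Gb), making Ab the root.

Ab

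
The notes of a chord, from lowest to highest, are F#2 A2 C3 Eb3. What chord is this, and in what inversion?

The distinct note names are F#, A, C, Eb. Stacked in thirds they read F#–A–C–Eb, which is a diminished seventh chord on F#.
F# is the root of F# diminished seventh; root in the bass means root position (figured bass 7).

F# diminished seventh, root position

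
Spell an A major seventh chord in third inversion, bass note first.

G#, A, C#, E

The chord tones are A–C#–E–G#. With the seventh (G#) lowest for third inversion: G#, A, C#, E.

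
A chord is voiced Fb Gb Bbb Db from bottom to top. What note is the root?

Gb

Reordering Fb, Gb, Bbb, Db into stacked thirds gives Gb–Bbb–Db–Fb; the bottom of that stack, Gb, is the root.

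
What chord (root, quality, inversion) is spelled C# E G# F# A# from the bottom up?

The pitch classes C#, E, G#, F#, A# arrange in thirds as F#–A#–C#–E–G#: an F# dominant ninth chord.
With the fifth (C#) in the bass, the chord is in second inversion.

F# dominant ninth, second inversion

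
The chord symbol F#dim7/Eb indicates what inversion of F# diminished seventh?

F#dim7/Eb means F# diminished seventh with Eb in the bass. Eb is the seventh of F# diminished seventh (F#–A–C–Eb), so this is third inversion.

third inversion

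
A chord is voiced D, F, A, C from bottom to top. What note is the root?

The distinct letter names are D, F, A, C. Arranged as a stack of thirds they read D–F–A–C, so D is the root (a D minor seventh chord).

D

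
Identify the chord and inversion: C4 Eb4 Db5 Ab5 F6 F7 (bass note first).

Db major ninth, third inversion

The pitch classes C, Eb, Db, Ab, F arrange in thirds as Db–F–Ab–C–Eb: a Db major ninth chord.
The lowest note is C, the seventh of the chord, so this is third inversion.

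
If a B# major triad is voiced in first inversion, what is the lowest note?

D##

The third of B# major (B#–D##–F##) is D##; that is the bass in first inversion.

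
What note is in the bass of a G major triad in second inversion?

In second inversion the fifth is lowest. For G major (G–B–D) that is D.

D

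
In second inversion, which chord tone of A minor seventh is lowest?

E

The fifth of A minor seventh (A–C–E–G) is E; that is the bass in second inversion.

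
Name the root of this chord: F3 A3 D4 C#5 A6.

F, A, D, C# are the tones of a D minor-major seventh chord (D–F–A–C#), making D the root.

D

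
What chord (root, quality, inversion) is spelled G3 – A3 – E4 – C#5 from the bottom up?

The pitch classes G, A, E, C# arrange in thirds as A–C#–E–G: an A dominant seventh chord.
G is the seventh of A dominant seventh; seventh in the bass means third inversion (figured bass 4/2).

A dominant seventh, third inversion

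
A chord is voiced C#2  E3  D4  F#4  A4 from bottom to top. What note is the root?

D

Reordering C#, E, D, F#, A into stacked thirds gives D–F#–A–C#–E; the bottom of that stack, D, is the root.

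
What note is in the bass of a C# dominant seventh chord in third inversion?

C# dominant seventh is C#–E#–G#–B. Third inversion places the seventh in the bass: B.

B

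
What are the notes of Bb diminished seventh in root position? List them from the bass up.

Bb, Db, Fb, Abb

Bb diminished seventh is Bb–Db–Fb–Abb. Root position puts the root (Bb) in the bass, with the remaining tones above: Bb, Db, Fb, Abb.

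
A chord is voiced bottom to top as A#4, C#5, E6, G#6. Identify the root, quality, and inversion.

The distinct note names are A#, C#, E, G#. Stacked in thirds they read A#–C#–E–G#, which is a half-diminished seventh chord on A#.
A# is the root of A# half-diminished seventh; root in the bass means root position (figured bass 7).

A# half-diminished seventh, root position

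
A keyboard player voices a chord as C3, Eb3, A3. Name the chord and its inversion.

The distinct note names are C, Eb, A. Stacked in thirds they read A–C–Eb, which is a diminished triad on A.
C is the third of A diminished; third in the bass means first inversion (figured bass 6).

A diminished, first inversion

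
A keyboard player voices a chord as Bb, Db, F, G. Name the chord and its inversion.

G half-diminished seventh, first inversion

The distinct note names are Bb, Db, F, G. Stacked in thirds they read G–Bb–Db–F, which is a half-diminished seventh chord on G.
Bb is the third of G half-diminished seventh; third in the bass means first inversion (figured bass 6/5).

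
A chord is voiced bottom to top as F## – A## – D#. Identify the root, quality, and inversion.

Reducing to letter names: F##, A##, D#. These stack in thirds as D#–F##–A## — a D# augmented triad.
With the third (F##) in the bass, the chord is in first inversion (figured bass 6).

D# augmented, first inversion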